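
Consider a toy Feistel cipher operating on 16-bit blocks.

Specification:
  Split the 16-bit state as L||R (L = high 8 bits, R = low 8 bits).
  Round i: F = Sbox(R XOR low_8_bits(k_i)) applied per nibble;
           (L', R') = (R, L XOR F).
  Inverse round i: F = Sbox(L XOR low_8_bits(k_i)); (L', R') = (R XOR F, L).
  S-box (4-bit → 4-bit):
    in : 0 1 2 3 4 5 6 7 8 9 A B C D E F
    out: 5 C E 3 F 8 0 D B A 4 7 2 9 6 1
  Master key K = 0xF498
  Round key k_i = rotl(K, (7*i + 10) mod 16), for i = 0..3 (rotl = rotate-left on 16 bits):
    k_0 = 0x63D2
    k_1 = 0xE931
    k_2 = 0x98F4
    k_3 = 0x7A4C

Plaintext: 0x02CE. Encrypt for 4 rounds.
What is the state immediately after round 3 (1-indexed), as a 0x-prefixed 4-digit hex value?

0xD220

s_0 = plaintext = 0x02CE
s_1 = Round(s_0, k_0) = 0xCEC0
s_2 = Round(s_1, k_1) = 0xC0D2
s_3 = Round(s_2, k_2) = 0xD220
s_4 = Round(s_3, k_3) = 0x20D0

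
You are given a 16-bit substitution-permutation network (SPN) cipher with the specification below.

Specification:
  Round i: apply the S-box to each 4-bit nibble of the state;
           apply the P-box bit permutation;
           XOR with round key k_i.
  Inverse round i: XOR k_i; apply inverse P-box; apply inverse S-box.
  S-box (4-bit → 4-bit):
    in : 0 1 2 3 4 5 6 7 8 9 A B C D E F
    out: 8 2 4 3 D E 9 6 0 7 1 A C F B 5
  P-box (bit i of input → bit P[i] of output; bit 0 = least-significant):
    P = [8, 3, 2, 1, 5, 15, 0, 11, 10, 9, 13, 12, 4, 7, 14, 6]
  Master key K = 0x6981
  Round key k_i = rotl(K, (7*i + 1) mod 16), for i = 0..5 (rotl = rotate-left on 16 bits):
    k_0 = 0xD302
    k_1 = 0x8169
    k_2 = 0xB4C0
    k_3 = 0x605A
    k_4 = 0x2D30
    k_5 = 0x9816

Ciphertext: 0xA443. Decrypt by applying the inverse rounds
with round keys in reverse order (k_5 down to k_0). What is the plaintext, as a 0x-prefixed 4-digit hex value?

0xDB49

s_0 = ciphertext = 0xA443
s_1 = InvRound(s_0, k_5) = 0x64C2
s_2 = InvRound(s_1, k_4) = 0xD866
s_3 = InvRound(s_2, k_3) = 0xACE7
s_4 = InvRound(s_3, k_2) = 0x804C
s_5 = InvRound(s_4, k_1) = 0x88FF
s_6 = InvRound(s_5, k_0) = 0xDB49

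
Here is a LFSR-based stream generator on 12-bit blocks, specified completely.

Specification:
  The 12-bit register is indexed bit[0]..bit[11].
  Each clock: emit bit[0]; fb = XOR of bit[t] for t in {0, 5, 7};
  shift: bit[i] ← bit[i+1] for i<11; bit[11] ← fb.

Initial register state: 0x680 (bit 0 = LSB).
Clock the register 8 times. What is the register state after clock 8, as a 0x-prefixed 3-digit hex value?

reg_0 = 0x680
clock 1: out=0, reg = 0xB40
clock 2: out=0, reg = 0x5A0
clock 3: out=0, reg = 0x2D0
clock 4: out=0, reg = 0x968
clock 5: out=0, reg = 0xCB4
clock 6: out=0, reg = 0x65A
clock 7: out=0, reg = 0x32D
clock 8: out=1, reg = 0x196

0x196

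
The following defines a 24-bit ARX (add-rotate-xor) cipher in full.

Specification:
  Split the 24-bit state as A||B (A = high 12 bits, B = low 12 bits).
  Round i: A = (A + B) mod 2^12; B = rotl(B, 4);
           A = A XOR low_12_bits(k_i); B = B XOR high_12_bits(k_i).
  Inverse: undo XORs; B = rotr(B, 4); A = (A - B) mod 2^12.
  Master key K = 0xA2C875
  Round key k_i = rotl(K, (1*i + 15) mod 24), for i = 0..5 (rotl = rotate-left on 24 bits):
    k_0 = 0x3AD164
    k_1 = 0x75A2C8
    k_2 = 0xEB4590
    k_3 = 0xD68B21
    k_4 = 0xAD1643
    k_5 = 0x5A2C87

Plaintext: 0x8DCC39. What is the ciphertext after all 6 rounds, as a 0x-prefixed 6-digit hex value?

s_0 = plaintext = 0x8DCC39
s_1 = Round(s_0, k_0) = 0x471031
s_2 = Round(s_1, k_1) = 0x66A44A
s_3 = Round(s_2, k_2) = 0xF24A10
s_4 = Round(s_3, k_3) = 0x215C62
s_5 = Round(s_4, k_4) = 0x834CFD
s_6 = Round(s_5, k_5) = 0x9B6A7E

0x9B6A7E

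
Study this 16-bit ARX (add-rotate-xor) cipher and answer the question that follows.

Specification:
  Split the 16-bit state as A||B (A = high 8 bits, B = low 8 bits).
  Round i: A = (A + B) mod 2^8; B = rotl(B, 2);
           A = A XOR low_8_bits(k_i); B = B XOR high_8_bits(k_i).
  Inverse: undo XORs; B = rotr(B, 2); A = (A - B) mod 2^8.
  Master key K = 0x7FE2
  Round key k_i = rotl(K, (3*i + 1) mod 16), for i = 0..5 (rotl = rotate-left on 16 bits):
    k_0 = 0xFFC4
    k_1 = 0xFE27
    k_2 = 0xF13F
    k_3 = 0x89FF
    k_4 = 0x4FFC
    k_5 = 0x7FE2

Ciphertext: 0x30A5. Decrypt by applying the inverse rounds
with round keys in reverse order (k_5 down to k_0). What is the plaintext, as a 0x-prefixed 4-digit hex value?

s_0 = ciphertext = 0x30A5
s_1 = InvRound(s_0, k_5) = 0x1CB6
s_2 = InvRound(s_1, k_4) = 0x627E
s_3 = InvRound(s_2, k_3) = 0xA0FD
s_4 = InvRound(s_3, k_2) = 0x9C03
s_5 = InvRound(s_4, k_1) = 0x3C7F
s_6 = InvRound(s_5, k_0) = 0xD820

0xD820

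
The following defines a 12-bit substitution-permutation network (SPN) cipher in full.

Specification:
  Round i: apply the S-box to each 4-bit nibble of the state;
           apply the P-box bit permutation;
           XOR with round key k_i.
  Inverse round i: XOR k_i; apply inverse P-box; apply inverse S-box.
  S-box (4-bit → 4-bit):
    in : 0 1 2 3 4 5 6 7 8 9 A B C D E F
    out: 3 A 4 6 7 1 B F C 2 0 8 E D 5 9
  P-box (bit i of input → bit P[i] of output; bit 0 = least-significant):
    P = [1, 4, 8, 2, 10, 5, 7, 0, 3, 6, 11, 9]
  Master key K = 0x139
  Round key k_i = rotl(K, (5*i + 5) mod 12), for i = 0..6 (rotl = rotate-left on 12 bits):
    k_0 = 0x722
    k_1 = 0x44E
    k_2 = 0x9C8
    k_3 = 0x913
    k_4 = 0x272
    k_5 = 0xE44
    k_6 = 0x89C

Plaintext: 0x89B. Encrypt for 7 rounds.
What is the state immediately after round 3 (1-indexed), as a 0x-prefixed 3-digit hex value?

s_0 = plaintext = 0x89B
s_1 = Round(s_0, k_0) = 0xD06
s_2 = Round(s_1, k_1) = 0xA70
s_3 = Round(s_2, k_2) = 0xD7B
s_4 = Round(s_3, k_3) = 0x7BE
s_5 = Round(s_4, k_4) = 0x939
s_6 = Round(s_5, k_5) = 0xEB4
s_7 = Round(s_6, k_6) = 0x187

0xD7B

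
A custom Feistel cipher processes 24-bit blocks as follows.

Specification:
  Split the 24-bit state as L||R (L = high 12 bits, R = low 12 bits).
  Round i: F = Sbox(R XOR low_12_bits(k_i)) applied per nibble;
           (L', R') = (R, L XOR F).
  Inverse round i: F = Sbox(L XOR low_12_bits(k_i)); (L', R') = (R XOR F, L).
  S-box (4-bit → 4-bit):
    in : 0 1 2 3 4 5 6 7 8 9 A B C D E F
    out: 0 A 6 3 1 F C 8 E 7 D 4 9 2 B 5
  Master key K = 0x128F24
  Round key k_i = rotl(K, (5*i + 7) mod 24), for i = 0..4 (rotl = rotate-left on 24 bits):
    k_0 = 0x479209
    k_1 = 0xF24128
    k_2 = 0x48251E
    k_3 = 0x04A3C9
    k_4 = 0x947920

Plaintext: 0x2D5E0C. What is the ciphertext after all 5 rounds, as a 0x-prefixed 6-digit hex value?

0x25C342

s_0 = plaintext = 0x2D5E0C
s_1 = Round(s_0, k_0) = 0xE0CBDA
s_2 = Round(s_1, k_1) = 0xBDA35A
s_3 = Round(s_2, k_2) = 0x35A7CB
s_4 = Round(s_3, k_3) = 0x7CB25C
s_5 = Round(s_4, k_4) = 0x25C342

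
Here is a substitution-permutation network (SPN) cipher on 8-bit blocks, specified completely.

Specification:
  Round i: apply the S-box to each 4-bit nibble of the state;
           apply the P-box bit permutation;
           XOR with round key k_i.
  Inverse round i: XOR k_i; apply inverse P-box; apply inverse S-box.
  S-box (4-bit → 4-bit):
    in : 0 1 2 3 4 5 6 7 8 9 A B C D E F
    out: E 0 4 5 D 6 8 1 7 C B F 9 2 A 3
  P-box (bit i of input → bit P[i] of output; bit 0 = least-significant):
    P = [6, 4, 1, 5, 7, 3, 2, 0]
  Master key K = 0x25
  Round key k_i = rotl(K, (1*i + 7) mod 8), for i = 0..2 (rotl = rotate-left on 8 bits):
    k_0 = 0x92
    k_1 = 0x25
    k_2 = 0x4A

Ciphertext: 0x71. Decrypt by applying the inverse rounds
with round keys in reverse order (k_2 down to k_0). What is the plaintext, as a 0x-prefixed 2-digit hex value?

s_0 = ciphertext = 0x71
s_1 = InvRound(s_0, k_2) = 0xE0
s_2 = InvRound(s_1, k_1) = 0x47
s_3 = InvRound(s_2, k_0) = 0x4F

0x4F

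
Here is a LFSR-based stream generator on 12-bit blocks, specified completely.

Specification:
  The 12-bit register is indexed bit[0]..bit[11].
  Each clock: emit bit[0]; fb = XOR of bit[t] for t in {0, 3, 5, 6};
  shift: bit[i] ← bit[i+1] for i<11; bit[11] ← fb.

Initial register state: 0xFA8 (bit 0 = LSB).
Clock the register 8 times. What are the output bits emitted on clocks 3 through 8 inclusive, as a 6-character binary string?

010101

reg_0 = 0xFA8
clock 1: out=0, reg = 0x7D4
clock 2: out=0, reg = 0xBEA
clock 3: out=0, reg = 0xDF5
clock 4: out=1, reg = 0xEFA
clock 5: out=0, reg = 0xF7D
clock 6: out=1, reg = 0x7BE
clock 7: out=0, reg = 0x3DF
clock 8: out=1, reg = 0x9EF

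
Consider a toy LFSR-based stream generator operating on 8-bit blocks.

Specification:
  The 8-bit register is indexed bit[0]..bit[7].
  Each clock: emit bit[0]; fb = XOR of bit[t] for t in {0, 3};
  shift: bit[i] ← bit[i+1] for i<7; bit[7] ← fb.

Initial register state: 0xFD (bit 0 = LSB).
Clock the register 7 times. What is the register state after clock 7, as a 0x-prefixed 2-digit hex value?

reg_0 = 0xFD
clock 1: out=1, reg = 0x7E
clock 2: out=0, reg = 0xBF
clock 3: out=1, reg = 0x5F
clock 4: out=1, reg = 0x2F
clock 5: out=1, reg = 0x17
clock 6: out=1, reg = 0x8B
clock 7: out=1, reg = 0x45

0x45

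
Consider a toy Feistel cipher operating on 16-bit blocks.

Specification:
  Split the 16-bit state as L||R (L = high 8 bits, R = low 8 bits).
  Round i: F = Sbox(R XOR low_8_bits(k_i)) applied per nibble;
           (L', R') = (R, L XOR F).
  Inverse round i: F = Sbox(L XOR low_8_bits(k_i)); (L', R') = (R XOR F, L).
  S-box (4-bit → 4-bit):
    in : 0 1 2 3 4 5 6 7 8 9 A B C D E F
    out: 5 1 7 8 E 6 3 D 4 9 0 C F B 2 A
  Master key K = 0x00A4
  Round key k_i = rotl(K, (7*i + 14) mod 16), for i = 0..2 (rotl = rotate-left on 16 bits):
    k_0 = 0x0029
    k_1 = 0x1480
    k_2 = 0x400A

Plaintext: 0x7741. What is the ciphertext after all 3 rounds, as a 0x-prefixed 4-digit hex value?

s_0 = plaintext = 0x7741
s_1 = Round(s_0, k_0) = 0x4143
s_2 = Round(s_1, k_1) = 0x43B9
s_3 = Round(s_2, k_2) = 0xB98B

0xB98B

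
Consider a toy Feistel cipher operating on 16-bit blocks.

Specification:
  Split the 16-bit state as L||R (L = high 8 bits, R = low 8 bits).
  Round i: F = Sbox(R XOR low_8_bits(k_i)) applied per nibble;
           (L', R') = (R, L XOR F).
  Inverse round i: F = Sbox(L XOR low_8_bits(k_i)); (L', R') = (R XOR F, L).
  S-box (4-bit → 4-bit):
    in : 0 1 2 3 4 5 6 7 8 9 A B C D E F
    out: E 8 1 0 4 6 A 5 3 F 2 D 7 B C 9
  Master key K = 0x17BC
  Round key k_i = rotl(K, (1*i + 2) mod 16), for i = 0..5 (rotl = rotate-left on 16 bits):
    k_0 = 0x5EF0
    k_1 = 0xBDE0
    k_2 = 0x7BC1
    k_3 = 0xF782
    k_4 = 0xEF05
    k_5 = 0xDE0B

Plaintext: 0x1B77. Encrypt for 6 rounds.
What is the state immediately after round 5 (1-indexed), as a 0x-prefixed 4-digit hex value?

0xB78D

s_0 = plaintext = 0x1B77
s_1 = Round(s_0, k_0) = 0x772E
s_2 = Round(s_1, k_1) = 0x2E0B
s_3 = Round(s_2, k_2) = 0x0B5C
s_4 = Round(s_3, k_3) = 0x5CB7
s_5 = Round(s_4, k_4) = 0xB78D
s_6 = Round(s_5, k_5) = 0x8D8D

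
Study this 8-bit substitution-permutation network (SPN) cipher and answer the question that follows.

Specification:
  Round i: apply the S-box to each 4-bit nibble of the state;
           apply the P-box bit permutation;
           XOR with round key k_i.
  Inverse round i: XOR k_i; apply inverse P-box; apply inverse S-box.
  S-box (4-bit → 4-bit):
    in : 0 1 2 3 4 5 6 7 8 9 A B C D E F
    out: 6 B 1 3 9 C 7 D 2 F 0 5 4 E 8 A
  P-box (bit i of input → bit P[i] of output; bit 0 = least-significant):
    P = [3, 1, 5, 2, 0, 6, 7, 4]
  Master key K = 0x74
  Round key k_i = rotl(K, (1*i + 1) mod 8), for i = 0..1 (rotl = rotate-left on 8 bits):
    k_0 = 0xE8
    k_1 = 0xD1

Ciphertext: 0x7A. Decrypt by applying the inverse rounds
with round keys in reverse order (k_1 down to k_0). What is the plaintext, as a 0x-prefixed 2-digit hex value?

0xF1

s_0 = ciphertext = 0x7A
s_1 = InvRound(s_0, k_1) = 0xB6
s_2 = InvRound(s_1, k_0) = 0xF1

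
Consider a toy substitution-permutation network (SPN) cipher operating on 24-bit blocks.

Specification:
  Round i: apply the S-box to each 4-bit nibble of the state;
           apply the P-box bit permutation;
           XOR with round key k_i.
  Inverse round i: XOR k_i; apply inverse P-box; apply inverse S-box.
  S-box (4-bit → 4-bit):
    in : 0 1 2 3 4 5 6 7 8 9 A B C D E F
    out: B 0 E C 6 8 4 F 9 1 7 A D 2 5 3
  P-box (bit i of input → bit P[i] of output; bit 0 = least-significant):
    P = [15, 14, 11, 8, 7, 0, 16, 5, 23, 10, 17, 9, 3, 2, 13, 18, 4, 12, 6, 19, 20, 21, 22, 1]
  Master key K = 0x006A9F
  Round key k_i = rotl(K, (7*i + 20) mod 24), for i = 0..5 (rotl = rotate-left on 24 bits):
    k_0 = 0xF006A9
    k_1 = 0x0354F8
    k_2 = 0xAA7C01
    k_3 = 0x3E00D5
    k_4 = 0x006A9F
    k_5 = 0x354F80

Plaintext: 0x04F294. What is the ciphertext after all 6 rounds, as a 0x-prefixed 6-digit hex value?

s_0 = plaintext = 0x04F294
s_1 = Round(s_0, k_0) = 0xC25867
s_2 = Round(s_1, k_1) = 0xDE8FBA
s_3 = Round(s_2, k_2) = 0x0EB078
s_4 = Round(s_3, k_3) = 0x8B8722
s_5 = Round(s_4, k_4) = 0x9F35B4
s_6 = Round(s_5, k_5) = 0x2135B1

0x2135B1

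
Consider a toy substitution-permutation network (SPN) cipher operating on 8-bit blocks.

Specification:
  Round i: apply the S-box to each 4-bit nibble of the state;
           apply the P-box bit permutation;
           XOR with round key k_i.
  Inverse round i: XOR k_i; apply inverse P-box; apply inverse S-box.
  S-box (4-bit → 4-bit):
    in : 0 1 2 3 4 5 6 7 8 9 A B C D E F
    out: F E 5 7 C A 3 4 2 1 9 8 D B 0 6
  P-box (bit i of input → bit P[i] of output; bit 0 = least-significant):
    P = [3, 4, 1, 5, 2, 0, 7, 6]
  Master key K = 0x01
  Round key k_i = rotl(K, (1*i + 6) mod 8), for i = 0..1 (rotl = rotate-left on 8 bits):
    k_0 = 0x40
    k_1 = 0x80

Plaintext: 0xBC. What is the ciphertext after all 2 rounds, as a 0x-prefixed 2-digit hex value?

s_0 = plaintext = 0xBC
s_1 = Round(s_0, k_0) = 0x2A
s_2 = Round(s_1, k_1) = 0x2C

0x2C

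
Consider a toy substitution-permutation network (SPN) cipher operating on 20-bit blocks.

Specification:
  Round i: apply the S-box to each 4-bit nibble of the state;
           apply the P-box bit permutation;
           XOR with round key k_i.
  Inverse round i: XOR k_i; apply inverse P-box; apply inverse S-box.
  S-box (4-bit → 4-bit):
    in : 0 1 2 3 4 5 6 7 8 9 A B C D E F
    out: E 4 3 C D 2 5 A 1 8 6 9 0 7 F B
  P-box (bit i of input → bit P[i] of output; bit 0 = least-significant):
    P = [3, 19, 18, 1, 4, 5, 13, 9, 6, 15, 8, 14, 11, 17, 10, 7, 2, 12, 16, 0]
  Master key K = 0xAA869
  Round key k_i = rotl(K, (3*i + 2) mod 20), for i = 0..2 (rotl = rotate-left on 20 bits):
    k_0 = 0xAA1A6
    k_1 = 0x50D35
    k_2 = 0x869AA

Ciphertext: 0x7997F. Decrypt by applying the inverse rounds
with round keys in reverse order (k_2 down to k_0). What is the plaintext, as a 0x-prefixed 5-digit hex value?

s_0 = ciphertext = 0x7997F
s_1 = InvRound(s_0, k_2) = 0xE7F6A
s_2 = InvRound(s_1, k_1) = 0xE5B4F
s_3 = InvRound(s_2, k_0) = 0x7BF06

0x7BF06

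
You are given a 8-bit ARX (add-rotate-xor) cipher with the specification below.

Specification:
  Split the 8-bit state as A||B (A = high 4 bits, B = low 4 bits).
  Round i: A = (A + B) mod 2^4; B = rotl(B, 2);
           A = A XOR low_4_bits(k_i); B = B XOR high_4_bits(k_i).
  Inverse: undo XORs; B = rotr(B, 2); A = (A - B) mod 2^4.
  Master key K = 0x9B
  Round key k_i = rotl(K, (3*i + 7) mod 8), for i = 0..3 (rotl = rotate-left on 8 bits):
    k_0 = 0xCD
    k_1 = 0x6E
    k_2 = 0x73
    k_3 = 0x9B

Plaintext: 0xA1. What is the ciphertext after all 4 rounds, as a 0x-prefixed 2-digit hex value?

s_0 = plaintext = 0xA1
s_1 = Round(s_0, k_0) = 0x68
s_2 = Round(s_1, k_1) = 0x04
s_3 = Round(s_2, k_2) = 0x76
s_4 = Round(s_3, k_3) = 0x60

0x60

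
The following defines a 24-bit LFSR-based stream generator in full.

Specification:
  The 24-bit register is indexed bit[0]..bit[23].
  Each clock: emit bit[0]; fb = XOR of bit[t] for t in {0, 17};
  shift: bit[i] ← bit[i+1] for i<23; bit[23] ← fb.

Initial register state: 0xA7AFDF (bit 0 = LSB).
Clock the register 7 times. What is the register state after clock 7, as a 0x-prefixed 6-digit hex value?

0x194F5F

reg_0 = 0xA7AFDF
clock 1: out=1, reg = 0x53D7EF
clock 2: out=1, reg = 0x29EBF7
clock 3: out=1, reg = 0x94F5FB
clock 4: out=1, reg = 0xCA7AFD
clock 5: out=1, reg = 0x653D7E
clock 6: out=0, reg = 0x329EBF
clock 7: out=1, reg = 0x194F5F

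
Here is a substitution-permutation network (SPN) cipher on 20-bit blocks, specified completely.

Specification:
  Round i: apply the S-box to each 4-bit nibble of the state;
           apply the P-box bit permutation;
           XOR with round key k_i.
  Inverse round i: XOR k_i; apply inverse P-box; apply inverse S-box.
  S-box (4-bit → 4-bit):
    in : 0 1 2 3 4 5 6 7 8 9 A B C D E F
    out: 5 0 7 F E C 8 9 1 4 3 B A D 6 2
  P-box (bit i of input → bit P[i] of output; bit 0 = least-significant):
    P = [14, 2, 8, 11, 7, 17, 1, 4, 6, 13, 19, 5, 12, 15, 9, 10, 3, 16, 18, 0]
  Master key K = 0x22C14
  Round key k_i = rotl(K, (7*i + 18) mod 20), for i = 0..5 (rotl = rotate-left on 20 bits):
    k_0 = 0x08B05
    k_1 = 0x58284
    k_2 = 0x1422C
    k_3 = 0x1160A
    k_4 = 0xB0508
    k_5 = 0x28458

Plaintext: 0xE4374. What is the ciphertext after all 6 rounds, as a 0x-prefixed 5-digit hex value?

0xF63E0

s_0 = plaintext = 0xE4374
s_1 = Round(s_0, k_0) = 0xD24F1
s_2 = Round(s_1, k_1) = 0xB30AD
s_3 = Round(s_2, k_2) = 0xA9DE5
s_4 = Round(s_3, k_3) = 0xA1D60
s_5 = Round(s_4, k_4) = 0x24470
s_6 = Round(s_5, k_5) = 0xF63E0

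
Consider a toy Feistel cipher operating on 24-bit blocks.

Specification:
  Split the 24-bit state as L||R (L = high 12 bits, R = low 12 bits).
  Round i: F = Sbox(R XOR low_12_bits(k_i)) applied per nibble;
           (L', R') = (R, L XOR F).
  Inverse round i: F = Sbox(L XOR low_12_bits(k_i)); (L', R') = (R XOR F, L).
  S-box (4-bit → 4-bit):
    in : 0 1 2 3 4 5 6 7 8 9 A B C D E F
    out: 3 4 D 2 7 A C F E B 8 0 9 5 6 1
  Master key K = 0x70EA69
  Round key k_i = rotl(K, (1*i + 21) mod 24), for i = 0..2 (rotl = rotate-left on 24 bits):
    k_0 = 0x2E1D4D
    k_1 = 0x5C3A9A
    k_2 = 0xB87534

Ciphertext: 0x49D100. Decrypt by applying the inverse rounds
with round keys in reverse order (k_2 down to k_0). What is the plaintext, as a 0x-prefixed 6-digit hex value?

s_0 = ciphertext = 0x49D100
s_1 = InvRound(s_0, k_2) = 0x58B49D
s_2 = InvRound(s_1, k_1) = 0x5D958B
s_3 = InvRound(s_2, k_0) = 0xB3C5D9

0xB3C5D9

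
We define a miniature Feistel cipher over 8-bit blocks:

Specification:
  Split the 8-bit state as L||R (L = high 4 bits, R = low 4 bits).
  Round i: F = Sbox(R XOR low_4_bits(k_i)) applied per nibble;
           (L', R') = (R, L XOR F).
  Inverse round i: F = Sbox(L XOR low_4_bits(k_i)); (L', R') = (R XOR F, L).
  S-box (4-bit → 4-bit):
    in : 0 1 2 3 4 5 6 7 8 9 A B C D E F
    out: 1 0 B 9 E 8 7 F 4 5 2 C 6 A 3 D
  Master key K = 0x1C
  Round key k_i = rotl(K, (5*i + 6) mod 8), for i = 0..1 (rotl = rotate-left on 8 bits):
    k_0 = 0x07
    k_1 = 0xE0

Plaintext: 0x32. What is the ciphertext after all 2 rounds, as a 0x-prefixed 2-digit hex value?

0xBE

s_0 = plaintext = 0x32
s_1 = Round(s_0, k_0) = 0x2B
s_2 = Round(s_1, k_1) = 0xBE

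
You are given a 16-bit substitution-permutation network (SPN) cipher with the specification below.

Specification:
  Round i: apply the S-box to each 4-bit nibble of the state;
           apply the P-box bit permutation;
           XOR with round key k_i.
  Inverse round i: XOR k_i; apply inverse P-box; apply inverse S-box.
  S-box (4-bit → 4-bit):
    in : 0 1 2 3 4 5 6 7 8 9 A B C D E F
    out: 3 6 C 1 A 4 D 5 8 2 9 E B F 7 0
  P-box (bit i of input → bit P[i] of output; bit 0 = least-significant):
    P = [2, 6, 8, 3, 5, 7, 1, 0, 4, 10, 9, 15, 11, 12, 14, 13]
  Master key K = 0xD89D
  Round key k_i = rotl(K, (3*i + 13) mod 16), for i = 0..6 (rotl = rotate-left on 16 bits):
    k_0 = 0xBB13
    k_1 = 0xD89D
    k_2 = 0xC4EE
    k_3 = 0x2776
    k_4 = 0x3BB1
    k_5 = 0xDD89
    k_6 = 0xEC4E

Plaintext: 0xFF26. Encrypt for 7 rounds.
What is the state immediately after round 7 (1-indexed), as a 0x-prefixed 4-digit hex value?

0xE985

s_0 = plaintext = 0xFF26
s_1 = Round(s_0, k_0) = 0xBA1C
s_2 = Round(s_1, k_1) = 0x2843
s_3 = Round(s_2, k_2) = 0x246B
s_4 = Round(s_3, k_3) = 0xC21D
s_5 = Round(s_4, k_4) = 0x807F
s_6 = Round(s_5, k_5) = 0xF9BB
s_7 = Round(s_6, k_6) = 0xE985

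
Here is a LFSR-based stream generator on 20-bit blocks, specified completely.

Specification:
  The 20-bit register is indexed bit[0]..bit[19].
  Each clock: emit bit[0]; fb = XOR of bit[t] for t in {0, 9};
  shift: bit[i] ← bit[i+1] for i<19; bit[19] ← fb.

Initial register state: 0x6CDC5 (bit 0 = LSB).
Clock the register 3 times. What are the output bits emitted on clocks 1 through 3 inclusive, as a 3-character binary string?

reg_0 = 0x6CDC5
clock 1: out=1, reg = 0xB66E2
clock 2: out=0, reg = 0xDB371
clock 3: out=1, reg = 0x6D9B8

101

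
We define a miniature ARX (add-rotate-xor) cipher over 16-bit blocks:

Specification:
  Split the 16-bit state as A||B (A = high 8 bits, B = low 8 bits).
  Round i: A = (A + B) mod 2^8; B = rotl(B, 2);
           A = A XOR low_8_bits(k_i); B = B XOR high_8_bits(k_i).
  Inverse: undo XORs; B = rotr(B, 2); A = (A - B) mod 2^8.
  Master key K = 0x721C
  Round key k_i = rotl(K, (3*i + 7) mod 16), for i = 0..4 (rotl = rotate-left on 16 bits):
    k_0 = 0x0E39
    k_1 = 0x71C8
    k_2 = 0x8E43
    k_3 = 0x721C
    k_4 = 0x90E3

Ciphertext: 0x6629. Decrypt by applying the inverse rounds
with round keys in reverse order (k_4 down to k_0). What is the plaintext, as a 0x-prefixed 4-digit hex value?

0x9EB2

s_0 = ciphertext = 0x6629
s_1 = InvRound(s_0, k_4) = 0x176E
s_2 = InvRound(s_1, k_3) = 0x0407
s_3 = InvRound(s_2, k_2) = 0xE562
s_4 = InvRound(s_3, k_1) = 0x69C4
s_5 = InvRound(s_4, k_0) = 0x9EB2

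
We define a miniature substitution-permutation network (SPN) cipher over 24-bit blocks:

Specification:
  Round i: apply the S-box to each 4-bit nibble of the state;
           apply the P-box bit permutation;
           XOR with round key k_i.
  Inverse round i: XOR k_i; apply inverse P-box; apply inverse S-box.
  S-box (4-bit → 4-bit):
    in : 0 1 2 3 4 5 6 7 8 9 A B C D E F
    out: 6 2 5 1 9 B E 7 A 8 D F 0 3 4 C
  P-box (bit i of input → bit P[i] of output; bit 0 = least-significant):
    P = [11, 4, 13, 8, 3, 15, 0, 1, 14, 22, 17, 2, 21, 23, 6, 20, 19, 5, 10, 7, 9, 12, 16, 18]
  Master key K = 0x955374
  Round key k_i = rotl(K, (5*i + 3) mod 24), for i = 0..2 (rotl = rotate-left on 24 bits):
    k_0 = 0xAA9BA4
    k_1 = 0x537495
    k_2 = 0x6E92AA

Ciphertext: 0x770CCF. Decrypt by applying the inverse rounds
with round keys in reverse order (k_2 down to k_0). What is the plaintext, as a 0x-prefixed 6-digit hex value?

s_0 = ciphertext = 0x770CCF
s_1 = InvRound(s_0, k_2) = 0x77F903
s_2 = InvRound(s_1, k_1) = 0x9F3985
s_3 = InvRound(s_2, k_0) = 0xA14C0E

0xA14C0E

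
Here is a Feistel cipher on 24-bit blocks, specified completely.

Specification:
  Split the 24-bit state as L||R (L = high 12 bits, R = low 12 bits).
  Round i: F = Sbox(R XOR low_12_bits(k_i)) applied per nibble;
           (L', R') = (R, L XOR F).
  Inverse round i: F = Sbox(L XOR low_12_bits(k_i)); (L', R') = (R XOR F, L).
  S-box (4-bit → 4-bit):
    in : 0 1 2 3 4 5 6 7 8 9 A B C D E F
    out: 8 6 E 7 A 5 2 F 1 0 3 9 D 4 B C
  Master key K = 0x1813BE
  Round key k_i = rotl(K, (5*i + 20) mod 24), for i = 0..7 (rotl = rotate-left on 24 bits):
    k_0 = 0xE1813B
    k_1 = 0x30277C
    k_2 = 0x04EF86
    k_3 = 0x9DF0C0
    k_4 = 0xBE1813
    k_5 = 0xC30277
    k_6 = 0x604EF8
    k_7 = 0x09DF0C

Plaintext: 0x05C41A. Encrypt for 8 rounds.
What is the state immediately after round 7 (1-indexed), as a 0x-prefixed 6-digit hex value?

0x4A0044

s_0 = plaintext = 0x05C41A
s_1 = Round(s_0, k_0) = 0x41A5BA
s_2 = Round(s_1, k_1) = 0x5BAAC8
s_3 = Round(s_2, k_2) = 0xAC8011
s_4 = Round(s_3, k_3) = 0x01128E
s_5 = Round(s_4, k_4) = 0x28E315
s_6 = Round(s_5, k_5) = 0x3154A0
s_7 = Round(s_6, k_6) = 0x4A0044
s_8 = Round(s_7, k_7) = 0x044801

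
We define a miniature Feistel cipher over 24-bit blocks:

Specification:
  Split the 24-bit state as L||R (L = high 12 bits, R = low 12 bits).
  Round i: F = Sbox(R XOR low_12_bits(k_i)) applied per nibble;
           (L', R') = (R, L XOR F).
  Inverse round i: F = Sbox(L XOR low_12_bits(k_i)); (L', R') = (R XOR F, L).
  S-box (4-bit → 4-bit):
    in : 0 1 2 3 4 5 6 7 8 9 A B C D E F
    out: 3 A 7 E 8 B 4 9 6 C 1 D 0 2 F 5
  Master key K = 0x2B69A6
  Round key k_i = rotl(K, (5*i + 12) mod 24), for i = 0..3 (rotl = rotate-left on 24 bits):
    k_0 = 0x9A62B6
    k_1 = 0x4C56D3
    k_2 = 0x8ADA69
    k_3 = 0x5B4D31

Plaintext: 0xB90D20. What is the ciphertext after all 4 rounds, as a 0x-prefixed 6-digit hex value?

s_0 = plaintext = 0xB90D20
s_1 = Round(s_0, k_0) = 0xD20E54
s_2 = Round(s_1, k_1) = 0xE54B49
s_3 = Round(s_2, k_2) = 0xB49427
s_4 = Round(s_3, k_3) = 0x4277ED

0x4277ED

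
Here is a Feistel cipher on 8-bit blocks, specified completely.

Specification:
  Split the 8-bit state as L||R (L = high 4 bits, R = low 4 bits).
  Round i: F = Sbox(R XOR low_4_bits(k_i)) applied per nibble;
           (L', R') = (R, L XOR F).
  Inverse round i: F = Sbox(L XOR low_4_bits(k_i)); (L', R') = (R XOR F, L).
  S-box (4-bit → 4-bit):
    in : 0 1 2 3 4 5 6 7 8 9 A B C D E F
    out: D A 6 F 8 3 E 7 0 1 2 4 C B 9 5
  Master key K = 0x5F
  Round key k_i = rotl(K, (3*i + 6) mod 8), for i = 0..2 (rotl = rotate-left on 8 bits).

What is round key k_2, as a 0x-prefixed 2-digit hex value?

K = 0x5F
k_0 = rotl(K, (3*0+6) mod 8) = rotl(K, 6) = 0xD7
k_1 = rotl(K, (3*1+6) mod 8) = rotl(K, 1) = 0xBE
k_2 = rotl(K, (3*2+6) mod 8) = rotl(K, 4) = 0xF5

0xF5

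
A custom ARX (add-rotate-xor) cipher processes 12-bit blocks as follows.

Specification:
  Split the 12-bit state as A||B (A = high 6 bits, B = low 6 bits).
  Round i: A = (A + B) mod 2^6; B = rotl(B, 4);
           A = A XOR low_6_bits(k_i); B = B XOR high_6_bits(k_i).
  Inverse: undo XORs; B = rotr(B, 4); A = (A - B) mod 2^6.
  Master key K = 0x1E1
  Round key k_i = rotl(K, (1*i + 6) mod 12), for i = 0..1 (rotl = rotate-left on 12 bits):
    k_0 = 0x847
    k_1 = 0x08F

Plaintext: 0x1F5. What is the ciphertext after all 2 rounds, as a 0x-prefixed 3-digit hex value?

s_0 = plaintext = 0x1F5
s_1 = Round(s_0, k_0) = 0xEFC
s_2 = Round(s_1, k_1) = 0xE0D

0xE0D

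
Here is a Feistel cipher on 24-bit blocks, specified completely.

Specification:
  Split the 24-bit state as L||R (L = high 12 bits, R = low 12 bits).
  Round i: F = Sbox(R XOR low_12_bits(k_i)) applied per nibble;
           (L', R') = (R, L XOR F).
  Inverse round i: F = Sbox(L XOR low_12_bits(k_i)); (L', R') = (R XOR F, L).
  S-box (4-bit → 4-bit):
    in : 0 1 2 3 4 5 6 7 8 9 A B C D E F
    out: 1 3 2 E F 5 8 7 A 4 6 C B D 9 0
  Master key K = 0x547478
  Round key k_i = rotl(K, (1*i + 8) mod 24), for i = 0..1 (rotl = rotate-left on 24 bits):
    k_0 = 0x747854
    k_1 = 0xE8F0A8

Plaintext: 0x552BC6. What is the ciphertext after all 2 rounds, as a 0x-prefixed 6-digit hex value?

s_0 = plaintext = 0x552BC6
s_1 = Round(s_0, k_0) = 0xBC6B10
s_2 = Round(s_1, k_1) = 0xB1070C

0xB1070C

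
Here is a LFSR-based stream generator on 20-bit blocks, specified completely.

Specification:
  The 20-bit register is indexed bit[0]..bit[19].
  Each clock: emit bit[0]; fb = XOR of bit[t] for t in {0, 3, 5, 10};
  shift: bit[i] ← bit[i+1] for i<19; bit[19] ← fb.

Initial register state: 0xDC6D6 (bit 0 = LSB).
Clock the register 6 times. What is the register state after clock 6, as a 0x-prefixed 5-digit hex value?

reg_0 = 0xDC6D6
clock 1: out=0, reg = 0xEE36B
clock 2: out=1, reg = 0xF71B5
clock 3: out=1, reg = 0x7B8DA
clock 4: out=0, reg = 0xBDC6D
clock 5: out=1, reg = 0x5EE36
clock 6: out=0, reg = 0x2F71B

0x2F71B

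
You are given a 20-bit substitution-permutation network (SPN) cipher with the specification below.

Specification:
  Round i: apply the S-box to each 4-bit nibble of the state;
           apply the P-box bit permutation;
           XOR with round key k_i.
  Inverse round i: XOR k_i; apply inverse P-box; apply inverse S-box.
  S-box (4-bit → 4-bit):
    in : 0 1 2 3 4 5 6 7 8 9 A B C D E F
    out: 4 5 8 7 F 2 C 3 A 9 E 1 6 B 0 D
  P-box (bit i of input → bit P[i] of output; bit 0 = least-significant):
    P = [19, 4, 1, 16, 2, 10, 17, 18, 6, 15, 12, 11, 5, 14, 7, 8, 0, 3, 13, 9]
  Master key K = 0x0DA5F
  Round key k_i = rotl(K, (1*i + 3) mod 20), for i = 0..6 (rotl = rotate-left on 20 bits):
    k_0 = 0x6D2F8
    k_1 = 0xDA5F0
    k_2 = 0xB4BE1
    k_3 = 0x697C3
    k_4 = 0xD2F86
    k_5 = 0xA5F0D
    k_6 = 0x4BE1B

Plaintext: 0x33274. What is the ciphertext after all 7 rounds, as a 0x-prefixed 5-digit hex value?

s_0 = plaintext = 0x33274
s_1 = Round(s_0, k_0) = 0xFBE47
s_2 = Round(s_1, k_1) = 0x383C5
s_3 = Round(s_2, k_2) = 0x9BEB8
s_4 = Round(s_3, k_3) = 0x795F6
s_5 = Round(s_4, k_4) = 0xAAEA9
s_6 = Round(s_5, k_5) = 0x53885
s_7 = Round(s_6, k_6) = 0x072A3

0x072A3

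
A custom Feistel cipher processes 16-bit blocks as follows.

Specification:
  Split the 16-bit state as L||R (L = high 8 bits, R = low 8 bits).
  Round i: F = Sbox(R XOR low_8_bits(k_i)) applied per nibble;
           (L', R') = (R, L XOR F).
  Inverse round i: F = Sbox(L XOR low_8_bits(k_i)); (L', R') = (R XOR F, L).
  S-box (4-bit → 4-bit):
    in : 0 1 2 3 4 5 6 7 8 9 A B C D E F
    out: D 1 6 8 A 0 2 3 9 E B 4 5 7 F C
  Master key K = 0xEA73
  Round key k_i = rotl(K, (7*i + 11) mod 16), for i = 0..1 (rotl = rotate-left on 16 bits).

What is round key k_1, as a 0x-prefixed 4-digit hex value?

K = 0xEA73
k_0 = rotl(K, (7*0+11) mod 16) = rotl(K, 11) = 0x9F53
k_1 = rotl(K, (7*1+11) mod 16) = rotl(K, 2) = 0xA9CF

0xA9CF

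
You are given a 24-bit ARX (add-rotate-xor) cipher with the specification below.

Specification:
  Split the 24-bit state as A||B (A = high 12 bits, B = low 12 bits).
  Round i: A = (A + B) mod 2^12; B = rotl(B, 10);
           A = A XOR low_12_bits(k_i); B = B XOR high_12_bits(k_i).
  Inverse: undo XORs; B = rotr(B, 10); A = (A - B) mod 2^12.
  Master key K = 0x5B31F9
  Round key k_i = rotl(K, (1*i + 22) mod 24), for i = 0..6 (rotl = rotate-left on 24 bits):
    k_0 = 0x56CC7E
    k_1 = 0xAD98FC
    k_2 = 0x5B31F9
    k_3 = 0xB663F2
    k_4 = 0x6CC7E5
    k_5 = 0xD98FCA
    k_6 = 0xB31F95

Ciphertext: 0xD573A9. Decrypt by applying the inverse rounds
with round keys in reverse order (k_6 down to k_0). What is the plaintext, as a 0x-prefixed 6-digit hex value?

0x23CC02

s_0 = ciphertext = 0xD573A9
s_1 = InvRound(s_0, k_6) = 0x060262
s_2 = InvRound(s_1, k_5) = 0xFBFFEB
s_3 = InvRound(s_2, k_4) = 0x3BC49E
s_4 = InvRound(s_3, k_3) = 0x06BFE3
s_5 = InvRound(s_4, k_2) = 0x850942
s_6 = InvRound(s_5, k_1) = 0x240E6C
s_7 = InvRound(s_6, k_0) = 0x23CC02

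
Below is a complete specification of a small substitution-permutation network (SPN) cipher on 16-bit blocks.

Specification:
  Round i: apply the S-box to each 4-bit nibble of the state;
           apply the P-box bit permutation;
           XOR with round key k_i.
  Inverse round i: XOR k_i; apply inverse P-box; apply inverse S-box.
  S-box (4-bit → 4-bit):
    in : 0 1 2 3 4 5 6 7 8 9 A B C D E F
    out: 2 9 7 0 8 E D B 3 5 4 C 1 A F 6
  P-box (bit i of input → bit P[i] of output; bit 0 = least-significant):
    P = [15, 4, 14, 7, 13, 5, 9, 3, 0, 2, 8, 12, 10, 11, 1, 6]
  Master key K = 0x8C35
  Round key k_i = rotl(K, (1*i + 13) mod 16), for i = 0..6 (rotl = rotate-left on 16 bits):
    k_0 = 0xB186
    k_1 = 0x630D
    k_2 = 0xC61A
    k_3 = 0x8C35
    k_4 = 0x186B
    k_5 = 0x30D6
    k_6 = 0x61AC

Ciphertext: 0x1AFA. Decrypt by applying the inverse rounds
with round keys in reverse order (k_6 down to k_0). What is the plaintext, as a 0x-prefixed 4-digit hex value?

0xFB1E

s_0 = ciphertext = 0x1AFA
s_1 = InvRound(s_0, k_6) = 0x559F
s_2 = InvRound(s_1, k_5) = 0x191A
s_3 = InvRound(s_2, k_4) = 0x4900
s_4 = InvRound(s_3, k_3) = 0xC202
s_5 = InvRound(s_4, k_2) = 0xC340
s_6 = InvRound(s_5, k_1) = 0x481C
s_7 = InvRound(s_6, k_0) = 0xFB1E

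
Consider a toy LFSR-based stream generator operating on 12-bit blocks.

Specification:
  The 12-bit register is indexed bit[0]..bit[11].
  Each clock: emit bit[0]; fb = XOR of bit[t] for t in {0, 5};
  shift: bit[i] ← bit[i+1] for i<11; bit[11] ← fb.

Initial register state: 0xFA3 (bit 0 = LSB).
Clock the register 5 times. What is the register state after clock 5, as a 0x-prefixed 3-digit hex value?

0xF7D

reg_0 = 0xFA3
clock 1: out=1, reg = 0x7D1
clock 2: out=1, reg = 0xBE8
clock 3: out=0, reg = 0xDF4
clock 4: out=0, reg = 0xEFA
clock 5: out=0, reg = 0xF7D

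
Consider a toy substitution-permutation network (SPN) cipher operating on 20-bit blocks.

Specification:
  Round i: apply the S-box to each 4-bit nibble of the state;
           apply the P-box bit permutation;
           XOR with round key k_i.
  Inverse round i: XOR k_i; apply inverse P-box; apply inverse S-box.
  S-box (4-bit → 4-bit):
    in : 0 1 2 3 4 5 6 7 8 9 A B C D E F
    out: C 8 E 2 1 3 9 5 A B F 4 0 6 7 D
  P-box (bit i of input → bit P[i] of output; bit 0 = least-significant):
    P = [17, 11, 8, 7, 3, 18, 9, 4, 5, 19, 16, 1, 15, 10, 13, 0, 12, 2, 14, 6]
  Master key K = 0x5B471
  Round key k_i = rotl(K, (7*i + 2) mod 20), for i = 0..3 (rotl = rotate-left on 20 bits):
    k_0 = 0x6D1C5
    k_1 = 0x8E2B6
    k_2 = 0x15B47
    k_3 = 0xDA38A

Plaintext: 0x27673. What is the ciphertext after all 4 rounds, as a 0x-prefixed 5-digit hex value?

0xEDA50

s_0 = plaintext = 0x27673
s_1 = Round(s_0, k_0) = 0x63BAB
s_2 = Round(s_1, k_1) = 0xDF5EE
s_3 = Round(s_2, k_2) = 0xFB06A
s_4 = Round(s_3, k_3) = 0xEDA50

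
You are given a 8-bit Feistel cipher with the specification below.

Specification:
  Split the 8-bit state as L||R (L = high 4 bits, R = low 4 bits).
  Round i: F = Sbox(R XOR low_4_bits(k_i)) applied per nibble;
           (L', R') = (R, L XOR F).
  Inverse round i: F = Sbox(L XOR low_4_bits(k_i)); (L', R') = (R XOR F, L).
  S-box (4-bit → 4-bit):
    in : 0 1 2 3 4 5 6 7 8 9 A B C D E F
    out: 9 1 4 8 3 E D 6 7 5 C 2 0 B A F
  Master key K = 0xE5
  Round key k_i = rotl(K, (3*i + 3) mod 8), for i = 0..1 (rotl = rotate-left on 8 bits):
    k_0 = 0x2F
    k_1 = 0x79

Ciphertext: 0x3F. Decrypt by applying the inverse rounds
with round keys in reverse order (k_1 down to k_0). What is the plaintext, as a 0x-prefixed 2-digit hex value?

0x33

s_0 = ciphertext = 0x3F
s_1 = InvRound(s_0, k_1) = 0x33
s_2 = InvRound(s_1, k_0) = 0x33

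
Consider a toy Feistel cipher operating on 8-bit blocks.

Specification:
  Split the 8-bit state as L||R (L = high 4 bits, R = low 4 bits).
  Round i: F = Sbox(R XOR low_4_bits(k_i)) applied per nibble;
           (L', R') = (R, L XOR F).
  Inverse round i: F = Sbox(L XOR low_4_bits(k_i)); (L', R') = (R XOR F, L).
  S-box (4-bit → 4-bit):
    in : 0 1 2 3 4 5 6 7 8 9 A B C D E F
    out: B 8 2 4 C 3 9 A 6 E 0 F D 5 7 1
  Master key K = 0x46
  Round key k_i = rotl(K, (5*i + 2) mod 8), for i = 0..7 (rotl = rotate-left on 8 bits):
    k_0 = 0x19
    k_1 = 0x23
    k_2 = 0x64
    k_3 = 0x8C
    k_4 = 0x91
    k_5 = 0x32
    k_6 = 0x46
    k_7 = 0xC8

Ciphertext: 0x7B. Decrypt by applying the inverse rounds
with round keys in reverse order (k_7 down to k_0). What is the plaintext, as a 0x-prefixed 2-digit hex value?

0xC0

s_0 = ciphertext = 0x7B
s_1 = InvRound(s_0, k_7) = 0xA7
s_2 = InvRound(s_1, k_6) = 0xAA
s_3 = InvRound(s_2, k_5) = 0xCA
s_4 = InvRound(s_3, k_4) = 0xFC
s_5 = InvRound(s_4, k_3) = 0x8F
s_6 = InvRound(s_5, k_2) = 0x28
s_7 = InvRound(s_6, k_1) = 0x02
s_8 = InvRound(s_7, k_0) = 0xC0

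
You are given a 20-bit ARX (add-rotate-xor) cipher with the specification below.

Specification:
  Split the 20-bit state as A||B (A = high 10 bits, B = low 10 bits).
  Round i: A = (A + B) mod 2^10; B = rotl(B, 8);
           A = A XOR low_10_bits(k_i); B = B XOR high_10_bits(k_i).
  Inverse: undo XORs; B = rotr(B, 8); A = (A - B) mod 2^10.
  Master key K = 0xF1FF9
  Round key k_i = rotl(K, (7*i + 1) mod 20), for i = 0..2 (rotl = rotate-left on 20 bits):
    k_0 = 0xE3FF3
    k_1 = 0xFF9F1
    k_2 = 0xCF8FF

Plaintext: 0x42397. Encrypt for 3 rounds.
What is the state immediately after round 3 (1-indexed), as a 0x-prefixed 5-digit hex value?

s_0 = plaintext = 0x42397
s_1 = Round(s_0, k_0) = 0xDB06A
s_2 = Round(s_1, k_1) = 0x89DE4
s_3 = Round(s_2, k_2) = 0x3D347

0x3D347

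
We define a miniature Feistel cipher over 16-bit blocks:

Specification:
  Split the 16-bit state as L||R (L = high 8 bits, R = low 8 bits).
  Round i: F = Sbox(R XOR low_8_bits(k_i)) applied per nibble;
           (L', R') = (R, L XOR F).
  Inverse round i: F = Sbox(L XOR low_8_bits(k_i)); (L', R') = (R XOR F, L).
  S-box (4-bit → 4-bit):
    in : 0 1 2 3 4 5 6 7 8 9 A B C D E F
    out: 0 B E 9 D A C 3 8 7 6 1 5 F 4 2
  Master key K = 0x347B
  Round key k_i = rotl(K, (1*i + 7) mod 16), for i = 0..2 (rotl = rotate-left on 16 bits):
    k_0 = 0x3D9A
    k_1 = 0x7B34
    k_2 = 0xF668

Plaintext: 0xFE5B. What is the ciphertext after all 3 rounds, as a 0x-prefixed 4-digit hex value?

s_0 = plaintext = 0xFE5B
s_1 = Round(s_0, k_0) = 0x5BA5
s_2 = Round(s_1, k_1) = 0xA520
s_3 = Round(s_2, k_2) = 0x207D

0x207D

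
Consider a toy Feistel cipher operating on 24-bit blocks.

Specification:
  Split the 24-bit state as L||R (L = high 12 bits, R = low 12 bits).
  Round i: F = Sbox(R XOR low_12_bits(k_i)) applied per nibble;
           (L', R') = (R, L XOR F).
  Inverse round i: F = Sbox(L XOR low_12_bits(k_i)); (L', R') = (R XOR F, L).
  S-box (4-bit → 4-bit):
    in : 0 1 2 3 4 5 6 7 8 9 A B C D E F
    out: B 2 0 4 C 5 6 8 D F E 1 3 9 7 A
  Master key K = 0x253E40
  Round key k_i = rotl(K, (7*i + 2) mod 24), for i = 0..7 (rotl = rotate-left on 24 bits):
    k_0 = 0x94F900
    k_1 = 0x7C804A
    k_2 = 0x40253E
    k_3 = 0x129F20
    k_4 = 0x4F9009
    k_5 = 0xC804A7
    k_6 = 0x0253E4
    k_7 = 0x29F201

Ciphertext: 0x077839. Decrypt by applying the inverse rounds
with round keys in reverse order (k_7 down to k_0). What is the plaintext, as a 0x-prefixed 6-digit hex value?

s_0 = ciphertext = 0x077839
s_1 = InvRound(s_0, k_7) = 0x8BF077
s_2 = InvRound(s_1, k_6) = 0x1268BF
s_3 = InvRound(s_2, k_5) = 0xD6D126
s_4 = InvRound(s_3, k_4) = 0x84AD6D
s_5 = InvRound(s_4, k_3) = 0x50384A
s_6 = InvRound(s_5, k_2) = 0x303503
s_7 = InvRound(s_6, k_1) = 0x1CC303
s_8 = InvRound(s_7, k_0) = 0xE301CC

0xE301CC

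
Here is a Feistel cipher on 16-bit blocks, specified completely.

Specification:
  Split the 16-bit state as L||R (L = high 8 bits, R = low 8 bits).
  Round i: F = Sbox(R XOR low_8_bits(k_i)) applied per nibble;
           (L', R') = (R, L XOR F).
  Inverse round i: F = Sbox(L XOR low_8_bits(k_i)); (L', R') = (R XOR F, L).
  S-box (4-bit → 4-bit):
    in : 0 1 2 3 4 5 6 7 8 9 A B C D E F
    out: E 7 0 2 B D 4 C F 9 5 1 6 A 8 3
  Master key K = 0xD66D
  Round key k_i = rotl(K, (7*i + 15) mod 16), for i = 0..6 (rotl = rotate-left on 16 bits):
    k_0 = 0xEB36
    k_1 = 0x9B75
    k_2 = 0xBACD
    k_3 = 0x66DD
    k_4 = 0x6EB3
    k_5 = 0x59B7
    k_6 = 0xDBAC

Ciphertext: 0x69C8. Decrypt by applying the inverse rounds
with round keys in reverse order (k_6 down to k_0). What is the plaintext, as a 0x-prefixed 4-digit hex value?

0x5B19

s_0 = ciphertext = 0x69C8
s_1 = InvRound(s_0, k_6) = 0xA569
s_2 = InvRound(s_1, k_5) = 0x19A5
s_3 = InvRound(s_2, k_4) = 0xF019
s_4 = InvRound(s_3, k_3) = 0x13F0
s_5 = InvRound(s_4, k_2) = 0x5813
s_6 = InvRound(s_5, k_1) = 0x1958
s_7 = InvRound(s_6, k_0) = 0x5B19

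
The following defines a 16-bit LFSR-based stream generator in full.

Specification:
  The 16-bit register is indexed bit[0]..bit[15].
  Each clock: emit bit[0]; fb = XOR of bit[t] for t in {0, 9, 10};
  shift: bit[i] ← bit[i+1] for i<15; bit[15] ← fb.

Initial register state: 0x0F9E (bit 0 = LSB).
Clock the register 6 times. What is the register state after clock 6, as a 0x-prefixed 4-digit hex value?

reg_0 = 0x0F9E
clock 1: out=0, reg = 0x07CF
clock 2: out=1, reg = 0x83E7
clock 3: out=1, reg = 0x41F3
clock 4: out=1, reg = 0xA0F9
clock 5: out=1, reg = 0xD07C
clock 6: out=0, reg = 0x683E

0x683E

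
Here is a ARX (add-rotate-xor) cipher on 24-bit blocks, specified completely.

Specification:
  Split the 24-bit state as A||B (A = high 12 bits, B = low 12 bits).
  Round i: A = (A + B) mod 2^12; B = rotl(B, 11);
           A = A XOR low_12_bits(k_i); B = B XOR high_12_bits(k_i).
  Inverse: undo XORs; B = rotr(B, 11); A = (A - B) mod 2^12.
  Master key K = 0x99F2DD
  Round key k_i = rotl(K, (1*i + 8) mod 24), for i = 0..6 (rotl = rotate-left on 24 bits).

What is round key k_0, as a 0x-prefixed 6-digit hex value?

K = 0x99F2DD
k_0 = rotl(K, (1*0+8) mod 24) = rotl(K, 8) = 0xF2DD99

0xF2DD99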